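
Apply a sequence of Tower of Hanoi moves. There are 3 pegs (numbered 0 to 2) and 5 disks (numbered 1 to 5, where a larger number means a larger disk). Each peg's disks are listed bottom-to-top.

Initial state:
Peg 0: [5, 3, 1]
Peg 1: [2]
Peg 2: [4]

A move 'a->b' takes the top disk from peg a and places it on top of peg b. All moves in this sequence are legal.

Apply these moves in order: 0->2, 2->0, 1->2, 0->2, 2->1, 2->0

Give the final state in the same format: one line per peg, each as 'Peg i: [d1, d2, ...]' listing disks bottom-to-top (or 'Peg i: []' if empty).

Answer: Peg 0: [5, 3, 2]
Peg 1: [1]
Peg 2: [4]

Derivation:
After move 1 (0->2):
Peg 0: [5, 3]
Peg 1: [2]
Peg 2: [4, 1]

After move 2 (2->0):
Peg 0: [5, 3, 1]
Peg 1: [2]
Peg 2: [4]

After move 3 (1->2):
Peg 0: [5, 3, 1]
Peg 1: []
Peg 2: [4, 2]

After move 4 (0->2):
Peg 0: [5, 3]
Peg 1: []
Peg 2: [4, 2, 1]

After move 5 (2->1):
Peg 0: [5, 3]
Peg 1: [1]
Peg 2: [4, 2]

After move 6 (2->0):
Peg 0: [5, 3, 2]
Peg 1: [1]
Peg 2: [4]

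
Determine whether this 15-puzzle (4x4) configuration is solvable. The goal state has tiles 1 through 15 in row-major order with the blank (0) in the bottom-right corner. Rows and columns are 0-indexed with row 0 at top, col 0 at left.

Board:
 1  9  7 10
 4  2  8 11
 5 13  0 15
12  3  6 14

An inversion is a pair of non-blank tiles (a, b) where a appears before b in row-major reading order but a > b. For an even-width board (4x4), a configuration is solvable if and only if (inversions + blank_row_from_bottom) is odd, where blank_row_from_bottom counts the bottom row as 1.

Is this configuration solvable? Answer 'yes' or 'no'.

Answer: no

Derivation:
Inversions: 36
Blank is in row 2 (0-indexed from top), which is row 2 counting from the bottom (bottom = 1).
36 + 2 = 38, which is even, so the puzzle is not solvable.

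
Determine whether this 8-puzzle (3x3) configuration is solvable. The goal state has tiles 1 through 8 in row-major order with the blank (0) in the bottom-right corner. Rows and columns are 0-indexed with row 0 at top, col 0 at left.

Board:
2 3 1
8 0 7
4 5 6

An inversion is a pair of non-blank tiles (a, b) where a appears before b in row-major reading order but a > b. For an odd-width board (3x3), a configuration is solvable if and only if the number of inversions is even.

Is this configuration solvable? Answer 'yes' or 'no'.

Answer: no

Derivation:
Inversions (pairs i<j in row-major order where tile[i] > tile[j] > 0): 9
9 is odd, so the puzzle is not solvable.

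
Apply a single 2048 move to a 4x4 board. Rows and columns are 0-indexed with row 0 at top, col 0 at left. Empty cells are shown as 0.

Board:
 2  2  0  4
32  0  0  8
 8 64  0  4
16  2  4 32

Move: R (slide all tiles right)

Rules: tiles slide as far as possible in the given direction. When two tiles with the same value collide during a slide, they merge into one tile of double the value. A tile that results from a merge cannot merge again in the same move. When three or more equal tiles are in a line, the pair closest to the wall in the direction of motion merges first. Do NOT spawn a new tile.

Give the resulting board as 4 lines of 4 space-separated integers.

Answer:  0  0  4  4
 0  0 32  8
 0  8 64  4
16  2  4 32

Derivation:
Slide right:
row 0: [2, 2, 0, 4] -> [0, 0, 4, 4]
row 1: [32, 0, 0, 8] -> [0, 0, 32, 8]
row 2: [8, 64, 0, 4] -> [0, 8, 64, 4]
row 3: [16, 2, 4, 32] -> [16, 2, 4, 32]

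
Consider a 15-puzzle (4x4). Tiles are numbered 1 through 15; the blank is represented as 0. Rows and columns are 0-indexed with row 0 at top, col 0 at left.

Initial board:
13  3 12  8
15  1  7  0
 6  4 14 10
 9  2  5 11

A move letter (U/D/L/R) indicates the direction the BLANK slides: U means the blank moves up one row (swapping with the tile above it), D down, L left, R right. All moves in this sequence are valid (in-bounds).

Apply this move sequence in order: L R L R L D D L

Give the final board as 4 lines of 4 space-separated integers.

After move 1 (L):
13  3 12  8
15  1  0  7
 6  4 14 10
 9  2  5 11

After move 2 (R):
13  3 12  8
15  1  7  0
 6  4 14 10
 9  2  5 11

After move 3 (L):
13  3 12  8
15  1  0  7
 6  4 14 10
 9  2  5 11

After move 4 (R):
13  3 12  8
15  1  7  0
 6  4 14 10
 9  2  5 11

After move 5 (L):
13  3 12  8
15  1  0  7
 6  4 14 10
 9  2  5 11

After move 6 (D):
13  3 12  8
15  1 14  7
 6  4  0 10
 9  2  5 11

After move 7 (D):
13  3 12  8
15  1 14  7
 6  4  5 10
 9  2  0 11

After move 8 (L):
13  3 12  8
15  1 14  7
 6  4  5 10
 9  0  2 11

Answer: 13  3 12  8
15  1 14  7
 6  4  5 10
 9  0  2 11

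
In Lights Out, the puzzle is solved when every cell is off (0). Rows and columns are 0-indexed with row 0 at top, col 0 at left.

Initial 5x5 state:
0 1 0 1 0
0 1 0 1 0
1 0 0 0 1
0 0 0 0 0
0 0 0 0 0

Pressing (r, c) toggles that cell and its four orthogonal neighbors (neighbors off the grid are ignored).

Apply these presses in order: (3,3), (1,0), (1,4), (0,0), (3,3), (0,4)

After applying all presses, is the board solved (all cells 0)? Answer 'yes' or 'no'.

Answer: yes

Derivation:
After press 1 at (3,3):
0 1 0 1 0
0 1 0 1 0
1 0 0 1 1
0 0 1 1 1
0 0 0 1 0

After press 2 at (1,0):
1 1 0 1 0
1 0 0 1 0
0 0 0 1 1
0 0 1 1 1
0 0 0 1 0

After press 3 at (1,4):
1 1 0 1 1
1 0 0 0 1
0 0 0 1 0
0 0 1 1 1
0 0 0 1 0

After press 4 at (0,0):
0 0 0 1 1
0 0 0 0 1
0 0 0 1 0
0 0 1 1 1
0 0 0 1 0

After press 5 at (3,3):
0 0 0 1 1
0 0 0 0 1
0 0 0 0 0
0 0 0 0 0
0 0 0 0 0

After press 6 at (0,4):
0 0 0 0 0
0 0 0 0 0
0 0 0 0 0
0 0 0 0 0
0 0 0 0 0

Lights still on: 0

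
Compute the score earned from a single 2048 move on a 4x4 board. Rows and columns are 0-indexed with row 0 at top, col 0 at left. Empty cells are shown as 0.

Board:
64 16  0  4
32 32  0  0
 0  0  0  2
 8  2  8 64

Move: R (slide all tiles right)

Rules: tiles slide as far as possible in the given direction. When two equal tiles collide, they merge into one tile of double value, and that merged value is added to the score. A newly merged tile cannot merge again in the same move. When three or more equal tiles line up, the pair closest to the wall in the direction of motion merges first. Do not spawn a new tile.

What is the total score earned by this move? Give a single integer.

Answer: 64

Derivation:
Slide right:
row 0: [64, 16, 0, 4] -> [0, 64, 16, 4]  score +0 (running 0)
row 1: [32, 32, 0, 0] -> [0, 0, 0, 64]  score +64 (running 64)
row 2: [0, 0, 0, 2] -> [0, 0, 0, 2]  score +0 (running 64)
row 3: [8, 2, 8, 64] -> [8, 2, 8, 64]  score +0 (running 64)
Board after move:
 0 64 16  4
 0  0  0 64
 0  0  0  2
 8  2  8 64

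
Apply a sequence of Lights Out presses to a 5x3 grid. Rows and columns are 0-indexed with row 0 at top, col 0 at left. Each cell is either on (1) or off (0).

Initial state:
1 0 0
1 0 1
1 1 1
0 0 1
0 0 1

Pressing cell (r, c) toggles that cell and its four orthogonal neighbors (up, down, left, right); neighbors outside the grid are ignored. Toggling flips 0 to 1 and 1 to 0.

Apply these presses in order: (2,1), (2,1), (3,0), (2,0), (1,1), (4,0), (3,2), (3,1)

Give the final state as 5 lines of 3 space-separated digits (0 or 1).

After press 1 at (2,1):
1 0 0
1 1 1
0 0 0
0 1 1
0 0 1

After press 2 at (2,1):
1 0 0
1 0 1
1 1 1
0 0 1
0 0 1

After press 3 at (3,0):
1 0 0
1 0 1
0 1 1
1 1 1
1 0 1

After press 4 at (2,0):
1 0 0
0 0 1
1 0 1
0 1 1
1 0 1

After press 5 at (1,1):
1 1 0
1 1 0
1 1 1
0 1 1
1 0 1

After press 6 at (4,0):
1 1 0
1 1 0
1 1 1
1 1 1
0 1 1

After press 7 at (3,2):
1 1 0
1 1 0
1 1 0
1 0 0
0 1 0

After press 8 at (3,1):
1 1 0
1 1 0
1 0 0
0 1 1
0 0 0

Answer: 1 1 0
1 1 0
1 0 0
0 1 1
0 0 0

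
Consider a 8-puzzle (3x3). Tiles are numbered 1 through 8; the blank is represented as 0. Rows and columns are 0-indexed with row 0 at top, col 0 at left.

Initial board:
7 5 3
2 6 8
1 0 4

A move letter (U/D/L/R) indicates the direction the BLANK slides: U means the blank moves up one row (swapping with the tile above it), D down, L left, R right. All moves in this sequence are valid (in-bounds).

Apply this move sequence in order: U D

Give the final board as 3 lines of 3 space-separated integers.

After move 1 (U):
7 5 3
2 0 8
1 6 4

After move 2 (D):
7 5 3
2 6 8
1 0 4

Answer: 7 5 3
2 6 8
1 0 4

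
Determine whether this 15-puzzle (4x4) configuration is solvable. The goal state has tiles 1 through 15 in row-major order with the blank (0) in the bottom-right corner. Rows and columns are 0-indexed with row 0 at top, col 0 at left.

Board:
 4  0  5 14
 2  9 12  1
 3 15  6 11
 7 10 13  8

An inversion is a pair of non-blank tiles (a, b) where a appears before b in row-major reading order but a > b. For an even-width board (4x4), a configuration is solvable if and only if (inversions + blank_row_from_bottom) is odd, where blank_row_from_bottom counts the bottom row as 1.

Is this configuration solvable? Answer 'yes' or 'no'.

Answer: yes

Derivation:
Inversions: 41
Blank is in row 0 (0-indexed from top), which is row 4 counting from the bottom (bottom = 1).
41 + 4 = 45, which is odd, so the puzzle is solvable.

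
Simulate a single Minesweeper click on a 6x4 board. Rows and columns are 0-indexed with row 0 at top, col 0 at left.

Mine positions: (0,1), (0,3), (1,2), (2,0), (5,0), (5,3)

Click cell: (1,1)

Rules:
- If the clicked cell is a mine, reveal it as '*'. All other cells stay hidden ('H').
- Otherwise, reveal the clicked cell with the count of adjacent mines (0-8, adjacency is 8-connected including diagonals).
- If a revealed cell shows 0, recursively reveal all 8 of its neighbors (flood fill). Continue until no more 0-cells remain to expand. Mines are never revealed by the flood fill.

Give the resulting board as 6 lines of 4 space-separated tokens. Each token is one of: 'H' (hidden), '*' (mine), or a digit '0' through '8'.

H H H H
H 3 H H
H H H H
H H H H
H H H H
H H H H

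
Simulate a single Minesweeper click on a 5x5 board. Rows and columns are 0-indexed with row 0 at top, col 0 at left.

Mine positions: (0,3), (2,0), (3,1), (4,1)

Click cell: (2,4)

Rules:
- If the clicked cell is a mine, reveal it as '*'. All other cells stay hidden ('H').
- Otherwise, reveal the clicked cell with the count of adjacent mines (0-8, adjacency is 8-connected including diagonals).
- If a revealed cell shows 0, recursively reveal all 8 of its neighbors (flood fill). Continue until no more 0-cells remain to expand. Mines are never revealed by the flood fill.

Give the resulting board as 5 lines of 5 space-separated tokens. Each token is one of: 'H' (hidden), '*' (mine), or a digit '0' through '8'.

H H H H H
H H 1 1 1
H H 1 0 0
H H 2 0 0
H H 2 0 0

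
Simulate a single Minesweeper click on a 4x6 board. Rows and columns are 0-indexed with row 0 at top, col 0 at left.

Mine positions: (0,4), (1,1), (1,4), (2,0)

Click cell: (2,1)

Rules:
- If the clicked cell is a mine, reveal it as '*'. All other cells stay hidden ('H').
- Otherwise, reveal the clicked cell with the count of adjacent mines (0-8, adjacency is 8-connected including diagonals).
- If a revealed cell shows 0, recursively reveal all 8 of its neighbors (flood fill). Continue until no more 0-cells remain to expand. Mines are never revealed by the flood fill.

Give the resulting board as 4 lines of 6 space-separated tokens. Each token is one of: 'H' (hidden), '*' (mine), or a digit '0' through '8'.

H H H H H H
H H H H H H
H 2 H H H H
H H H H H H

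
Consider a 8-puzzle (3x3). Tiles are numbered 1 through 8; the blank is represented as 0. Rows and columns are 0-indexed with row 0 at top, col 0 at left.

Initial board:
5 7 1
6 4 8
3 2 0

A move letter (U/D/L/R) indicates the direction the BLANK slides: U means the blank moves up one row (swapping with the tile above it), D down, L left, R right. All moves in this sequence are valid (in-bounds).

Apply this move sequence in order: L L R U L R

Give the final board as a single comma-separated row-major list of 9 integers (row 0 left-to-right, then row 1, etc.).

After move 1 (L):
5 7 1
6 4 8
3 0 2

After move 2 (L):
5 7 1
6 4 8
0 3 2

After move 3 (R):
5 7 1
6 4 8
3 0 2

After move 4 (U):
5 7 1
6 0 8
3 4 2

After move 5 (L):
5 7 1
0 6 8
3 4 2

After move 6 (R):
5 7 1
6 0 8
3 4 2

Answer: 5, 7, 1, 6, 0, 8, 3, 4, 2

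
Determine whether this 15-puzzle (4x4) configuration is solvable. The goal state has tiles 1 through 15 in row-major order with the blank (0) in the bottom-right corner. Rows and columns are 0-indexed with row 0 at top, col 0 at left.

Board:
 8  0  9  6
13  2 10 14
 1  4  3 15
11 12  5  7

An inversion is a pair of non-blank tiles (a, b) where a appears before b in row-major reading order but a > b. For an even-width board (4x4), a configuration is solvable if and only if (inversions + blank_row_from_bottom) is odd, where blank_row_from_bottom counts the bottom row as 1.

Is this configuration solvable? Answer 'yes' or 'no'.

Answer: no

Derivation:
Inversions: 50
Blank is in row 0 (0-indexed from top), which is row 4 counting from the bottom (bottom = 1).
50 + 4 = 54, which is even, so the puzzle is not solvable.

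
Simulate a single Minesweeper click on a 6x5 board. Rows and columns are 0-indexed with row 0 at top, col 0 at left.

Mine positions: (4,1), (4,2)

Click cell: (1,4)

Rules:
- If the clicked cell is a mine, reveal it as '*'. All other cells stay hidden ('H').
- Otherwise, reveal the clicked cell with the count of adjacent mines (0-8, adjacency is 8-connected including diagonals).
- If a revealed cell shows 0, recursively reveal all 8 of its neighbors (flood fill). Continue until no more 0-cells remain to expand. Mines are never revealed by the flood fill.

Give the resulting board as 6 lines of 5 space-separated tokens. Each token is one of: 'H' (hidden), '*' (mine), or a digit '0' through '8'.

0 0 0 0 0
0 0 0 0 0
0 0 0 0 0
1 2 2 1 0
H H H 1 0
H H H 1 0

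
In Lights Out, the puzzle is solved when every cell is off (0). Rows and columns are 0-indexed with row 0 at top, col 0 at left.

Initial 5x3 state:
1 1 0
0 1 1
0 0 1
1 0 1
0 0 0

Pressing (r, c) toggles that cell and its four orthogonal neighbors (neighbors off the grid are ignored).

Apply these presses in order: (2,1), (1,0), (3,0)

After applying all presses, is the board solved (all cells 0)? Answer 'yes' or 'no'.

After press 1 at (2,1):
1 1 0
0 0 1
1 1 0
1 1 1
0 0 0

After press 2 at (1,0):
0 1 0
1 1 1
0 1 0
1 1 1
0 0 0

After press 3 at (3,0):
0 1 0
1 1 1
1 1 0
0 0 1
1 0 0

Lights still on: 8

Answer: no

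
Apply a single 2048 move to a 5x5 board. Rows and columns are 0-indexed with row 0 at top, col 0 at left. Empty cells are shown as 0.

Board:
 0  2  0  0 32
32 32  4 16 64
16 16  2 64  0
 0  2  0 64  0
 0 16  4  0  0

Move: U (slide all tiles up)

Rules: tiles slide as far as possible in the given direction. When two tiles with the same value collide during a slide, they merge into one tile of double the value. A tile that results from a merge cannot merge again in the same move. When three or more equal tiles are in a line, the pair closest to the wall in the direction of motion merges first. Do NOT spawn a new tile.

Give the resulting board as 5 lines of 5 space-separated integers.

Answer:  32   2   4  16  32
 16  32   2 128  64
  0  16   4   0   0
  0   2   0   0   0
  0  16   0   0   0

Derivation:
Slide up:
col 0: [0, 32, 16, 0, 0] -> [32, 16, 0, 0, 0]
col 1: [2, 32, 16, 2, 16] -> [2, 32, 16, 2, 16]
col 2: [0, 4, 2, 0, 4] -> [4, 2, 4, 0, 0]
col 3: [0, 16, 64, 64, 0] -> [16, 128, 0, 0, 0]
col 4: [32, 64, 0, 0, 0] -> [32, 64, 0, 0, 0]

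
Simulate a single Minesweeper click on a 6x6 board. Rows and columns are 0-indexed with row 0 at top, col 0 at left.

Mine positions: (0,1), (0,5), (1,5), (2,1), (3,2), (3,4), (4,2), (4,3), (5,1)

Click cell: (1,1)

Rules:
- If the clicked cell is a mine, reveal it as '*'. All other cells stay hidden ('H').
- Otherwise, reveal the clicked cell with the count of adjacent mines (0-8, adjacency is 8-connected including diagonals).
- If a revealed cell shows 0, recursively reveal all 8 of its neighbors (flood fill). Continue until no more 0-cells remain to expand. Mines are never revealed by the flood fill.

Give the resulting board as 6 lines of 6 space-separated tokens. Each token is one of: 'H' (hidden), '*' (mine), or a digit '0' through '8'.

H H H H H H
H 2 H H H H
H H H H H H
H H H H H H
H H H H H H
H H H H H H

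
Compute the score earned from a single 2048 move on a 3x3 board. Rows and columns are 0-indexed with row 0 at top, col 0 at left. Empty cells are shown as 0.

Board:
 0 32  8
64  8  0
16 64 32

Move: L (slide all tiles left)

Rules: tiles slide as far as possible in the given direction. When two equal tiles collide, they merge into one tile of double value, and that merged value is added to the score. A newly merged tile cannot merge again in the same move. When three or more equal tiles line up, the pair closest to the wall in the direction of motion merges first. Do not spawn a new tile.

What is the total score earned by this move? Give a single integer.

Answer: 0

Derivation:
Slide left:
row 0: [0, 32, 8] -> [32, 8, 0]  score +0 (running 0)
row 1: [64, 8, 0] -> [64, 8, 0]  score +0 (running 0)
row 2: [16, 64, 32] -> [16, 64, 32]  score +0 (running 0)
Board after move:
32  8  0
64  8  0
16 64 32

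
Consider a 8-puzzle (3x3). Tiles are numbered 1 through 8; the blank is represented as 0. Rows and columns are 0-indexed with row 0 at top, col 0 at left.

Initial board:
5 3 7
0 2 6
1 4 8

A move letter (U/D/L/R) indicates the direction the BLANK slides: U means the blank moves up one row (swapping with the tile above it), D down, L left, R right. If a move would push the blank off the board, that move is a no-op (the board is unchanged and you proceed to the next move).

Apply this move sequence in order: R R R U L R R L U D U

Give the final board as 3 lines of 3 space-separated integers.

After move 1 (R):
5 3 7
2 0 6
1 4 8

After move 2 (R):
5 3 7
2 6 0
1 4 8

After move 3 (R):
5 3 7
2 6 0
1 4 8

After move 4 (U):
5 3 0
2 6 7
1 4 8

After move 5 (L):
5 0 3
2 6 7
1 4 8

After move 6 (R):
5 3 0
2 6 7
1 4 8

After move 7 (R):
5 3 0
2 6 7
1 4 8

After move 8 (L):
5 0 3
2 6 7
1 4 8

After move 9 (U):
5 0 3
2 6 7
1 4 8

After move 10 (D):
5 6 3
2 0 7
1 4 8

After move 11 (U):
5 0 3
2 6 7
1 4 8

Answer: 5 0 3
2 6 7
1 4 8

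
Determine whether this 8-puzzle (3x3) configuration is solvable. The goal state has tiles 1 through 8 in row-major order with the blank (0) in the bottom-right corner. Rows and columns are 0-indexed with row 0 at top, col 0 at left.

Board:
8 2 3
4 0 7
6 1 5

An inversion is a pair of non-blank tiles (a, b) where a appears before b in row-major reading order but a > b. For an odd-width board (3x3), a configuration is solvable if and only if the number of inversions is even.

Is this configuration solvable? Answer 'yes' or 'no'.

Answer: no

Derivation:
Inversions (pairs i<j in row-major order where tile[i] > tile[j] > 0): 15
15 is odd, so the puzzle is not solvable.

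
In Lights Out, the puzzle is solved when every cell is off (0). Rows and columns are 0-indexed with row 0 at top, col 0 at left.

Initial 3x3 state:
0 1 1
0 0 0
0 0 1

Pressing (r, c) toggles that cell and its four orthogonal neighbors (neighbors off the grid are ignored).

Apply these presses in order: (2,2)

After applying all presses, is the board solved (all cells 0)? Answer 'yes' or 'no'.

After press 1 at (2,2):
0 1 1
0 0 1
0 1 0

Lights still on: 4

Answer: no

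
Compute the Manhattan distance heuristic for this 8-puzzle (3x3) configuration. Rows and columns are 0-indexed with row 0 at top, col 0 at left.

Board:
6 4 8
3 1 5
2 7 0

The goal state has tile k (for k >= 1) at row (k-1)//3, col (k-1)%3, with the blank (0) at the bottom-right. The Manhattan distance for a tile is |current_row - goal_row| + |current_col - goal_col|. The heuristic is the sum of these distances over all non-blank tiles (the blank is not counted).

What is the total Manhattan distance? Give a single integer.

Tile 6: at (0,0), goal (1,2), distance |0-1|+|0-2| = 3
Tile 4: at (0,1), goal (1,0), distance |0-1|+|1-0| = 2
Tile 8: at (0,2), goal (2,1), distance |0-2|+|2-1| = 3
Tile 3: at (1,0), goal (0,2), distance |1-0|+|0-2| = 3
Tile 1: at (1,1), goal (0,0), distance |1-0|+|1-0| = 2
Tile 5: at (1,2), goal (1,1), distance |1-1|+|2-1| = 1
Tile 2: at (2,0), goal (0,1), distance |2-0|+|0-1| = 3
Tile 7: at (2,1), goal (2,0), distance |2-2|+|1-0| = 1
Sum: 3 + 2 + 3 + 3 + 2 + 1 + 3 + 1 = 18

Answer: 18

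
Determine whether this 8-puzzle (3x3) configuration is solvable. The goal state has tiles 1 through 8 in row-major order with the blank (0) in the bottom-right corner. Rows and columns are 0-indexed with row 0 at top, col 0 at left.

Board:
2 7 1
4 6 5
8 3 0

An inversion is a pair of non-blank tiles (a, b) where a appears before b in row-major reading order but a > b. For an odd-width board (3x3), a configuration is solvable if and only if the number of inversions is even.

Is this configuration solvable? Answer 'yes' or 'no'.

Answer: no

Derivation:
Inversions (pairs i<j in row-major order where tile[i] > tile[j] > 0): 11
11 is odd, so the puzzle is not solvable.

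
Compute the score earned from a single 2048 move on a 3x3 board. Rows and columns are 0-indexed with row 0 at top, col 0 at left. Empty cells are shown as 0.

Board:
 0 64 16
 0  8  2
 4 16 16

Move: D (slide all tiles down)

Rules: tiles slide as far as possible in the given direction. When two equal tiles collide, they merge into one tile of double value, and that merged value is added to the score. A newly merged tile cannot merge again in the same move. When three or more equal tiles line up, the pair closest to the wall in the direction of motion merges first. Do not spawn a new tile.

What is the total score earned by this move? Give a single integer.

Slide down:
col 0: [0, 0, 4] -> [0, 0, 4]  score +0 (running 0)
col 1: [64, 8, 16] -> [64, 8, 16]  score +0 (running 0)
col 2: [16, 2, 16] -> [16, 2, 16]  score +0 (running 0)
Board after move:
 0 64 16
 0  8  2
 4 16 16

Answer: 0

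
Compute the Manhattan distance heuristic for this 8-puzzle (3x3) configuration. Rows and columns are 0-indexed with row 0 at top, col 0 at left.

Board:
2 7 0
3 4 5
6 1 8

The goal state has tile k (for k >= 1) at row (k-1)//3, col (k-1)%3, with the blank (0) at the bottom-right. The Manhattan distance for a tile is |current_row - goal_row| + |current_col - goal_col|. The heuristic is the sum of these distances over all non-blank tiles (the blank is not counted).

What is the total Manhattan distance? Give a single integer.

Answer: 16

Derivation:
Tile 2: at (0,0), goal (0,1), distance |0-0|+|0-1| = 1
Tile 7: at (0,1), goal (2,0), distance |0-2|+|1-0| = 3
Tile 3: at (1,0), goal (0,2), distance |1-0|+|0-2| = 3
Tile 4: at (1,1), goal (1,0), distance |1-1|+|1-0| = 1
Tile 5: at (1,2), goal (1,1), distance |1-1|+|2-1| = 1
Tile 6: at (2,0), goal (1,2), distance |2-1|+|0-2| = 3
Tile 1: at (2,1), goal (0,0), distance |2-0|+|1-0| = 3
Tile 8: at (2,2), goal (2,1), distance |2-2|+|2-1| = 1
Sum: 1 + 3 + 3 + 1 + 1 + 3 + 3 + 1 = 16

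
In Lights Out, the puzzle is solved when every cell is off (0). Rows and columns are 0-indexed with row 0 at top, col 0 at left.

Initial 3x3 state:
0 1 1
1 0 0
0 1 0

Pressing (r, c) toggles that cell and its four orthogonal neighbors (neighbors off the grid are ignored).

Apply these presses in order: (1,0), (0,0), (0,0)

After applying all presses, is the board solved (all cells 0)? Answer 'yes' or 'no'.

Answer: no

Derivation:
After press 1 at (1,0):
1 1 1
0 1 0
1 1 0

After press 2 at (0,0):
0 0 1
1 1 0
1 1 0

After press 3 at (0,0):
1 1 1
0 1 0
1 1 0

Lights still on: 6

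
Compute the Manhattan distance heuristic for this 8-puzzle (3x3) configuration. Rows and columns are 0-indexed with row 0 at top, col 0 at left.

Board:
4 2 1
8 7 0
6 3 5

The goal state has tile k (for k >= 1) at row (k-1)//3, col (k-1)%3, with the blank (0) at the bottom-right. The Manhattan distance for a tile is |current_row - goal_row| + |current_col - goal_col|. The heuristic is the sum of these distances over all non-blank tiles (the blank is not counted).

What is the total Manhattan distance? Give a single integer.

Tile 4: at (0,0), goal (1,0), distance |0-1|+|0-0| = 1
Tile 2: at (0,1), goal (0,1), distance |0-0|+|1-1| = 0
Tile 1: at (0,2), goal (0,0), distance |0-0|+|2-0| = 2
Tile 8: at (1,0), goal (2,1), distance |1-2|+|0-1| = 2
Tile 7: at (1,1), goal (2,0), distance |1-2|+|1-0| = 2
Tile 6: at (2,0), goal (1,2), distance |2-1|+|0-2| = 3
Tile 3: at (2,1), goal (0,2), distance |2-0|+|1-2| = 3
Tile 5: at (2,2), goal (1,1), distance |2-1|+|2-1| = 2
Sum: 1 + 0 + 2 + 2 + 2 + 3 + 3 + 2 = 15

Answer: 15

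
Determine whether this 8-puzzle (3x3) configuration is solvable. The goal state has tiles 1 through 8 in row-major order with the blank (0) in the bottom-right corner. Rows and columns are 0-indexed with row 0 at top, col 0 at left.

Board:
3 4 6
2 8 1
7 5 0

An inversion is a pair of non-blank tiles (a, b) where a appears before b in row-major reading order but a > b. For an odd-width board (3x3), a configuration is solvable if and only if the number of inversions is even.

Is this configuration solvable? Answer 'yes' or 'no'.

Answer: yes

Derivation:
Inversions (pairs i<j in row-major order where tile[i] > tile[j] > 0): 12
12 is even, so the puzzle is solvable.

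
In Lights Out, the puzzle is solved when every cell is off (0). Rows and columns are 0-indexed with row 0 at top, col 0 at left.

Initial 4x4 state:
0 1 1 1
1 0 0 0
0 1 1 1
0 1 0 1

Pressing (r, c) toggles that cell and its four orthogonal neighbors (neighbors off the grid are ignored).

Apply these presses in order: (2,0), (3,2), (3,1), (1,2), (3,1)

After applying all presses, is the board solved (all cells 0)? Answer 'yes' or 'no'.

Answer: no

Derivation:
After press 1 at (2,0):
0 1 1 1
0 0 0 0
1 0 1 1
1 1 0 1

After press 2 at (3,2):
0 1 1 1
0 0 0 0
1 0 0 1
1 0 1 0

After press 3 at (3,1):
0 1 1 1
0 0 0 0
1 1 0 1
0 1 0 0

After press 4 at (1,2):
0 1 0 1
0 1 1 1
1 1 1 1
0 1 0 0

After press 5 at (3,1):
0 1 0 1
0 1 1 1
1 0 1 1
1 0 1 0

Lights still on: 10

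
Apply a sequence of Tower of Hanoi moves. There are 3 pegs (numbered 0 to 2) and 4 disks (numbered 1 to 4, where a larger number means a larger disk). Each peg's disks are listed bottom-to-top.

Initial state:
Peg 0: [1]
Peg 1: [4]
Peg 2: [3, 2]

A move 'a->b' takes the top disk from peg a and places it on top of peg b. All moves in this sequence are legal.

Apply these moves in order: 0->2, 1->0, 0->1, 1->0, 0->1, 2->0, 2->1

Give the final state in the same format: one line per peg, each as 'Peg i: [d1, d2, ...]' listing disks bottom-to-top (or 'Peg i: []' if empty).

After move 1 (0->2):
Peg 0: []
Peg 1: [4]
Peg 2: [3, 2, 1]

After move 2 (1->0):
Peg 0: [4]
Peg 1: []
Peg 2: [3, 2, 1]

After move 3 (0->1):
Peg 0: []
Peg 1: [4]
Peg 2: [3, 2, 1]

After move 4 (1->0):
Peg 0: [4]
Peg 1: []
Peg 2: [3, 2, 1]

After move 5 (0->1):
Peg 0: []
Peg 1: [4]
Peg 2: [3, 2, 1]

After move 6 (2->0):
Peg 0: [1]
Peg 1: [4]
Peg 2: [3, 2]

After move 7 (2->1):
Peg 0: [1]
Peg 1: [4, 2]
Peg 2: [3]

Answer: Peg 0: [1]
Peg 1: [4, 2]
Peg 2: [3]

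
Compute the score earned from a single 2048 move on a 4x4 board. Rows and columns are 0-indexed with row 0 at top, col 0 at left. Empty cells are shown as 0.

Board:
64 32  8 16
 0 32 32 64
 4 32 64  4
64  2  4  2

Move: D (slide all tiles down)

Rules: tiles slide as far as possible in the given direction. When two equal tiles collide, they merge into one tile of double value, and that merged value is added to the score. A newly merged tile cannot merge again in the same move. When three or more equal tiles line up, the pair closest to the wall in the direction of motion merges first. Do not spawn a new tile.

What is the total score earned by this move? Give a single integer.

Answer: 64

Derivation:
Slide down:
col 0: [64, 0, 4, 64] -> [0, 64, 4, 64]  score +0 (running 0)
col 1: [32, 32, 32, 2] -> [0, 32, 64, 2]  score +64 (running 64)
col 2: [8, 32, 64, 4] -> [8, 32, 64, 4]  score +0 (running 64)
col 3: [16, 64, 4, 2] -> [16, 64, 4, 2]  score +0 (running 64)
Board after move:
 0  0  8 16
64 32 32 64
 4 64 64  4
64  2  4  2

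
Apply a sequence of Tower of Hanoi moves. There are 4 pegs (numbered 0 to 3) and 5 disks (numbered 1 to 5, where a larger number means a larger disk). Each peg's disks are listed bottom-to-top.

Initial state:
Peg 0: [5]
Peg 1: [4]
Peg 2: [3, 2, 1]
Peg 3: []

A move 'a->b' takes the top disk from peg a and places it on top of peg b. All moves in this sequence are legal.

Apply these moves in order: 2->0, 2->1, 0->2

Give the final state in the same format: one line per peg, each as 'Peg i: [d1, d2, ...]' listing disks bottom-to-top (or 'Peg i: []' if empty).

Answer: Peg 0: [5]
Peg 1: [4, 2]
Peg 2: [3, 1]
Peg 3: []

Derivation:
After move 1 (2->0):
Peg 0: [5, 1]
Peg 1: [4]
Peg 2: [3, 2]
Peg 3: []

After move 2 (2->1):
Peg 0: [5, 1]
Peg 1: [4, 2]
Peg 2: [3]
Peg 3: []

After move 3 (0->2):
Peg 0: [5]
Peg 1: [4, 2]
Peg 2: [3, 1]
Peg 3: []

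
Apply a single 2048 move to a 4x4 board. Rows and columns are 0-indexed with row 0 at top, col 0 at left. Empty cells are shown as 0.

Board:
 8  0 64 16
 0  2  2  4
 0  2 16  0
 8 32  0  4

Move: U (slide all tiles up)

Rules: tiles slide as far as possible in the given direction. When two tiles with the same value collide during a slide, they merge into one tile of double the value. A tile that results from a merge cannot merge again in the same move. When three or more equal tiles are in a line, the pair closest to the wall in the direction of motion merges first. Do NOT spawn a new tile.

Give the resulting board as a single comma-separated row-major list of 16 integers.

Answer: 16, 4, 64, 16, 0, 32, 2, 8, 0, 0, 16, 0, 0, 0, 0, 0

Derivation:
Slide up:
col 0: [8, 0, 0, 8] -> [16, 0, 0, 0]
col 1: [0, 2, 2, 32] -> [4, 32, 0, 0]
col 2: [64, 2, 16, 0] -> [64, 2, 16, 0]
col 3: [16, 4, 0, 4] -> [16, 8, 0, 0]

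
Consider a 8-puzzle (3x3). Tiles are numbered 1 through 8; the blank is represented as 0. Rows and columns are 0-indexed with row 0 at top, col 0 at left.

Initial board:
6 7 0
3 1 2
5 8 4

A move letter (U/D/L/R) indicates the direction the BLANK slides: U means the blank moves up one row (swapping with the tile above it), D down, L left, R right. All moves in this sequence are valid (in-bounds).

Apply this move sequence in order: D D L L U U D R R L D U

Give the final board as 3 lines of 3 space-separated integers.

Answer: 6 7 2
1 0 4
3 5 8

Derivation:
After move 1 (D):
6 7 2
3 1 0
5 8 4

After move 2 (D):
6 7 2
3 1 4
5 8 0

After move 3 (L):
6 7 2
3 1 4
5 0 8

After move 4 (L):
6 7 2
3 1 4
0 5 8

After move 5 (U):
6 7 2
0 1 4
3 5 8

After move 6 (U):
0 7 2
6 1 4
3 5 8

After move 7 (D):
6 7 2
0 1 4
3 5 8

After move 8 (R):
6 7 2
1 0 4
3 5 8

After move 9 (R):
6 7 2
1 4 0
3 5 8

After move 10 (L):
6 7 2
1 0 4
3 5 8

After move 11 (D):
6 7 2
1 5 4
3 0 8

After move 12 (U):
6 7 2
1 0 4
3 5 8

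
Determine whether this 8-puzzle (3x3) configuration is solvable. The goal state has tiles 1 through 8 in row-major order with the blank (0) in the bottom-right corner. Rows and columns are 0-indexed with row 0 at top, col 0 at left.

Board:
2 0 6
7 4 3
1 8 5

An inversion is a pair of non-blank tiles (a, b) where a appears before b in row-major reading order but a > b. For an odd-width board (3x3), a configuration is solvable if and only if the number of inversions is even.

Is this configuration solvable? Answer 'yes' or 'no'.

Answer: no

Derivation:
Inversions (pairs i<j in row-major order where tile[i] > tile[j] > 0): 13
13 is odd, so the puzzle is not solvable.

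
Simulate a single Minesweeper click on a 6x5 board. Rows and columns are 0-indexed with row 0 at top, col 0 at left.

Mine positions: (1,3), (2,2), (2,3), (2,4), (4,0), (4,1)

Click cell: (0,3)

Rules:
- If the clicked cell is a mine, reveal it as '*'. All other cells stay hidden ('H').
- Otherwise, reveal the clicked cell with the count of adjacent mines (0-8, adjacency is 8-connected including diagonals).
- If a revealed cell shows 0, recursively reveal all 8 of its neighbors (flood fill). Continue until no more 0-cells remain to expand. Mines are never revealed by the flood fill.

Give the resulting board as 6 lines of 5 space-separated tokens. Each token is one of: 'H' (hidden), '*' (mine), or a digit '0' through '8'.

H H H 1 H
H H H H H
H H H H H
H H H H H
H H H H H
H H H H H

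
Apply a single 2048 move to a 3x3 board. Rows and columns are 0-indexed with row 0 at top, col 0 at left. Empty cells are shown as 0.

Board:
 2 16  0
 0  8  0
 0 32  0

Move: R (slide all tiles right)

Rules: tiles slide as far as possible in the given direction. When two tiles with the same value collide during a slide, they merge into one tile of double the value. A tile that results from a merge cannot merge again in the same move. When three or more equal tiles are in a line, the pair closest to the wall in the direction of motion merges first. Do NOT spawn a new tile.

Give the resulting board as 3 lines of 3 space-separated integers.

Slide right:
row 0: [2, 16, 0] -> [0, 2, 16]
row 1: [0, 8, 0] -> [0, 0, 8]
row 2: [0, 32, 0] -> [0, 0, 32]

Answer:  0  2 16
 0  0  8
 0  0 32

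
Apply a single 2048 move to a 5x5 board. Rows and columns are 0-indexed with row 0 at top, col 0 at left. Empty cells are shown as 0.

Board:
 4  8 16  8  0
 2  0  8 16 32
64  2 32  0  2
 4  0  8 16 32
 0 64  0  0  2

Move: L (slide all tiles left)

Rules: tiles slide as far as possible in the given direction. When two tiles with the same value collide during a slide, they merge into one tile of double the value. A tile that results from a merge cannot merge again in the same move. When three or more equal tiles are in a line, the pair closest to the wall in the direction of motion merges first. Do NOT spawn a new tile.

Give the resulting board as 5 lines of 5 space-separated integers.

Slide left:
row 0: [4, 8, 16, 8, 0] -> [4, 8, 16, 8, 0]
row 1: [2, 0, 8, 16, 32] -> [2, 8, 16, 32, 0]
row 2: [64, 2, 32, 0, 2] -> [64, 2, 32, 2, 0]
row 3: [4, 0, 8, 16, 32] -> [4, 8, 16, 32, 0]
row 4: [0, 64, 0, 0, 2] -> [64, 2, 0, 0, 0]

Answer:  4  8 16  8  0
 2  8 16 32  0
64  2 32  2  0
 4  8 16 32  0
64  2  0  0  0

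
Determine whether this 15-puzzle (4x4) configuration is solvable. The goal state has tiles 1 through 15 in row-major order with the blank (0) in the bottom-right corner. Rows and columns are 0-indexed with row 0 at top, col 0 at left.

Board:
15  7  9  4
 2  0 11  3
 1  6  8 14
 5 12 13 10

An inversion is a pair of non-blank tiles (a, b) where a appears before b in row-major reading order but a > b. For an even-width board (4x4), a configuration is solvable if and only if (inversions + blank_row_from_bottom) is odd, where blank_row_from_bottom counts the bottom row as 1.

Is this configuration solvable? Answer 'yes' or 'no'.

Answer: yes

Derivation:
Inversions: 46
Blank is in row 1 (0-indexed from top), which is row 3 counting from the bottom (bottom = 1).
46 + 3 = 49, which is odd, so the puzzle is solvable.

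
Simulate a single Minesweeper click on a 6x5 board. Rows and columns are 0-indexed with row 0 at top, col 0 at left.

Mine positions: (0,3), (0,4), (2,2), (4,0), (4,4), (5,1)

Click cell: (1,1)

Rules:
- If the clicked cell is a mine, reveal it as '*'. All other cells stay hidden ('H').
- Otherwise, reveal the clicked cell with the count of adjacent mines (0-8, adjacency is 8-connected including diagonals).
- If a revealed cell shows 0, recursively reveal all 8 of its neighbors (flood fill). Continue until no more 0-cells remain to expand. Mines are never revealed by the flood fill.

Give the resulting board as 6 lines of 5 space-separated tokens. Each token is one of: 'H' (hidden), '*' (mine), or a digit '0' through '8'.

H H H H H
H 1 H H H
H H H H H
H H H H H
H H H H H
H H H H H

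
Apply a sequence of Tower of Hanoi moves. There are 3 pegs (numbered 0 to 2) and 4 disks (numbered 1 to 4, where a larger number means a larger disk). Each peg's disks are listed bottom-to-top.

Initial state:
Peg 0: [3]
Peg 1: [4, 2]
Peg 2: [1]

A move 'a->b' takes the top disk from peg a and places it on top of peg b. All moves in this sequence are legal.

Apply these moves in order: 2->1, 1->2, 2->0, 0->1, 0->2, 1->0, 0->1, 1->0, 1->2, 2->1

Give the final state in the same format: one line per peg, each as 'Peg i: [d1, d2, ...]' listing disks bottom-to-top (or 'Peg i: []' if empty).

After move 1 (2->1):
Peg 0: [3]
Peg 1: [4, 2, 1]
Peg 2: []

After move 2 (1->2):
Peg 0: [3]
Peg 1: [4, 2]
Peg 2: [1]

After move 3 (2->0):
Peg 0: [3, 1]
Peg 1: [4, 2]
Peg 2: []

After move 4 (0->1):
Peg 0: [3]
Peg 1: [4, 2, 1]
Peg 2: []

After move 5 (0->2):
Peg 0: []
Peg 1: [4, 2, 1]
Peg 2: [3]

After move 6 (1->0):
Peg 0: [1]
Peg 1: [4, 2]
Peg 2: [3]

After move 7 (0->1):
Peg 0: []
Peg 1: [4, 2, 1]
Peg 2: [3]

After move 8 (1->0):
Peg 0: [1]
Peg 1: [4, 2]
Peg 2: [3]

After move 9 (1->2):
Peg 0: [1]
Peg 1: [4]
Peg 2: [3, 2]

After move 10 (2->1):
Peg 0: [1]
Peg 1: [4, 2]
Peg 2: [3]

Answer: Peg 0: [1]
Peg 1: [4, 2]
Peg 2: [3]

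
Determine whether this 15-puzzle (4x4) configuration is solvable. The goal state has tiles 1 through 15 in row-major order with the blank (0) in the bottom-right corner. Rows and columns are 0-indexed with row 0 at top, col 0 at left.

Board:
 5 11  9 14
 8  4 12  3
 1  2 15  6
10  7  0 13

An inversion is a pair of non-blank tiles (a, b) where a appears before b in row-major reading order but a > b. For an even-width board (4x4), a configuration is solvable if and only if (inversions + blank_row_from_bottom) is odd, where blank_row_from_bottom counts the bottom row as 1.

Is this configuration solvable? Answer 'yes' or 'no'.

Inversions: 52
Blank is in row 3 (0-indexed from top), which is row 1 counting from the bottom (bottom = 1).
52 + 1 = 53, which is odd, so the puzzle is solvable.

Answer: yes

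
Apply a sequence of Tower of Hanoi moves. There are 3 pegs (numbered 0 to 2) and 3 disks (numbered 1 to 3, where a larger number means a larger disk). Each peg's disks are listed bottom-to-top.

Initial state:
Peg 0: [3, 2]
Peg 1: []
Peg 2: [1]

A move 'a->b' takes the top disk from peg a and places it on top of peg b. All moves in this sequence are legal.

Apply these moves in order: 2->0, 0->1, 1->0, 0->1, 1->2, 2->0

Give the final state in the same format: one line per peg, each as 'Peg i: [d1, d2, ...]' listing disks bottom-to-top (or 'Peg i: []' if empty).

Answer: Peg 0: [3, 2, 1]
Peg 1: []
Peg 2: []

Derivation:
After move 1 (2->0):
Peg 0: [3, 2, 1]
Peg 1: []
Peg 2: []

After move 2 (0->1):
Peg 0: [3, 2]
Peg 1: [1]
Peg 2: []

After move 3 (1->0):
Peg 0: [3, 2, 1]
Peg 1: []
Peg 2: []

After move 4 (0->1):
Peg 0: [3, 2]
Peg 1: [1]
Peg 2: []

After move 5 (1->2):
Peg 0: [3, 2]
Peg 1: []
Peg 2: [1]

After move 6 (2->0):
Peg 0: [3, 2, 1]
Peg 1: []
Peg 2: []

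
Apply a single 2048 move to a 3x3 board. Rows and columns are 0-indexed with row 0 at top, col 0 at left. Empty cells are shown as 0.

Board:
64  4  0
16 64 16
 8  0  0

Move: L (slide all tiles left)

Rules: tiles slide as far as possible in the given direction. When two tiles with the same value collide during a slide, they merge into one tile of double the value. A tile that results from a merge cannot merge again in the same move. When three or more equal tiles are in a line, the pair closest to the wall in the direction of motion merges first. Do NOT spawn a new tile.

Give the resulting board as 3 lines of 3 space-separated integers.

Answer: 64  4  0
16 64 16
 8  0  0

Derivation:
Slide left:
row 0: [64, 4, 0] -> [64, 4, 0]
row 1: [16, 64, 16] -> [16, 64, 16]
row 2: [8, 0, 0] -> [8, 0, 0]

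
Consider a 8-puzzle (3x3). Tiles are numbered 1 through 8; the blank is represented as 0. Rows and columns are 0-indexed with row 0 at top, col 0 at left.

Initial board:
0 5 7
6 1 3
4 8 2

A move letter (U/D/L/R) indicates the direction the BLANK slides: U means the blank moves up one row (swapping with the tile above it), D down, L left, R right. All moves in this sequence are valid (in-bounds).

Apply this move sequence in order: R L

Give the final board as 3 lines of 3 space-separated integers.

Answer: 0 5 7
6 1 3
4 8 2

Derivation:
After move 1 (R):
5 0 7
6 1 3
4 8 2

After move 2 (L):
0 5 7
6 1 3
4 8 2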